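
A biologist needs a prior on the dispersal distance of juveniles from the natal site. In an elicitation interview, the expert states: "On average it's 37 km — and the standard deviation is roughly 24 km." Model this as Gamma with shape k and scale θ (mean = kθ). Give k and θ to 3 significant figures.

For Gamma(k, scale θ): mean = kθ, variance = kθ², so CV = 1/√k.
CV = SD/mean = 24/37 = 0.6486, hence k = 1/CV² = 2.38.
Then θ = mean/k = 37/2.38 = 15.6.

k ≈ 2.38, θ ≈ 15.6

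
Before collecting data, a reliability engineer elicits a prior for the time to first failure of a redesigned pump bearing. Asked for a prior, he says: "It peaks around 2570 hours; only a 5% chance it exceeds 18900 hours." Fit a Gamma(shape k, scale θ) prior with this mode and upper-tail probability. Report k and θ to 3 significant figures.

k ≈ 1.54, θ ≈ 4750

Gamma(k,θ) with k>1 has mode (k−1)θ, so θ = 2570/(k−1).
Need P(X < 18900) = 0.95 with θ tied to k this way. Start at k = 2, θ = 2570: P(X<18900) ≈ 0.995.
Too high — lower k to spread out. Iterating converges to k ≈ 1.54.
Then θ = 2570/(1.54−1) ≈ 4750.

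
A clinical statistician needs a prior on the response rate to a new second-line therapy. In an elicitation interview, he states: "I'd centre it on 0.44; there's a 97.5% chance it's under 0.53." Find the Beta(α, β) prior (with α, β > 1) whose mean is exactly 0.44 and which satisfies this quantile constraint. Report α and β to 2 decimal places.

With mean 0.44 fixed, write α = 0.44s, β = 0.56s where s = α+β.
Need P(θ < 0.53) = 0.975 under Beta(0.44s, 0.56s). Normal approximation: (q−m)/√(m(1−m)/s) ≈ z_{0.975} = 1.96, so s ≈ 0.44·0.56·(1.96)²/(0.53−0.44)² = 116.9.
At s = 116.9: P(θ<0.53) ≈ 0.974. Adjusting to match 0.975 gives s ≈ 117.96.
So α = 0.44·117.96 ≈ 51.90, β = 0.56·117.96 ≈ 66.06.

α ≈ 51.90, β ≈ 66.06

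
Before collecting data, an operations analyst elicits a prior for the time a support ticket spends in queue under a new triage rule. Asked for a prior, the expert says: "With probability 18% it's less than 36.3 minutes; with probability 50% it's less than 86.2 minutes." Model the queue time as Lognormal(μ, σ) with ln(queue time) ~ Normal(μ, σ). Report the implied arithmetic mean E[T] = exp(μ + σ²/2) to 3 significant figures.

E[T] ≈ 135 minutes

If T ~ Lognormal(μ,σ) then ln T ~ Normal(μ,σ), so the p-quantile of ln T is μ + z_p·σ.
ln(36.3) = 3.592 and ln(86.2) = 4.457; z_{0.18} = -0.9154, z_{0.5} = 0.
σ = (4.457 − 3.592)/(0 − (-0.9154)) = 0.945.
μ = 3.592 − (-0.9154)·0.945 = 4.457.
E[T] = exp(μ + σ²/2) = exp(4.457 + 0.4463) = 135 minutes.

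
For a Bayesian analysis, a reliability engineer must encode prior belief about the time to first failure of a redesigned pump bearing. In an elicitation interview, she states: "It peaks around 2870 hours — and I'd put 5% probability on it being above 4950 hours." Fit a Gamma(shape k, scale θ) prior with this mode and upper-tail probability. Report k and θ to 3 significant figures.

Gamma(k,θ) with k>1 has mode (k−1)θ, so θ = 2870/(k−1).
Need P(X < 4950) = 0.95 with θ tied to k this way. Start at k = 2, θ = 2870: P(X<4950) ≈ 0.514.
Too low — raise k to concentrate. Iterating converges to k ≈ 10.4.
Then θ = 2870/(10.4−1) ≈ 306.

k ≈ 10.4, θ ≈ 306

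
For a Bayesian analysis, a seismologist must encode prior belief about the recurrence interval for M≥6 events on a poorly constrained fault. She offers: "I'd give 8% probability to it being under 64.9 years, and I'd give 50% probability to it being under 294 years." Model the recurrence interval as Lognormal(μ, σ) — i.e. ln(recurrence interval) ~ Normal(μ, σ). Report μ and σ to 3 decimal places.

μ ≈ 5.684, σ ≈ 1.075

If T ~ Lognormal(μ,σ) then ln T ~ Normal(μ,σ), so the p-quantile of ln T is μ + z_p·σ.
ln(64.9) = 4.173 and ln(294) = 5.684; z_{0.08} = -1.405, z_{0.5} = 0.
σ = (5.684 − 4.173)/(0 − (-1.405)) = 1.075.
μ = 4.173 − (-1.405)·1.075 = 5.684.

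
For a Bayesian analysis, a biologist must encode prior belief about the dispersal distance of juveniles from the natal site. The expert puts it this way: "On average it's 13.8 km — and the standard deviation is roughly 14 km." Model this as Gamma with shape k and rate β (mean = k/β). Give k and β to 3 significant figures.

k ≈ 0.972, β ≈ 0.0704

For Gamma(k, rate β): mean = k/β, variance = k/β², so CV = 1/√k.
CV = SD/mean = 14/13.8 = 1.014, hence k = 1/CV² = 0.972.
Then β = k/mean = 0.972/13.8 = 0.0704.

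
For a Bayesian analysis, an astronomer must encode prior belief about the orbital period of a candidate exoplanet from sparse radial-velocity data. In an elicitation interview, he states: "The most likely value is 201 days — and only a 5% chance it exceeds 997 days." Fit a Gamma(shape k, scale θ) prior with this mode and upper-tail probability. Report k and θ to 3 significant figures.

k ≈ 1.94, θ ≈ 215

Gamma(k,θ) with k>1 has mode (k−1)θ, so θ = 201/(k−1).
Need P(X < 997) = 0.95 with θ tied to k this way. Start at k = 2, θ = 201: P(X<997) ≈ 0.958.
Too high — lower k to spread out. Iterating converges to k ≈ 1.94.
Then θ = 201/(1.94−1) ≈ 215.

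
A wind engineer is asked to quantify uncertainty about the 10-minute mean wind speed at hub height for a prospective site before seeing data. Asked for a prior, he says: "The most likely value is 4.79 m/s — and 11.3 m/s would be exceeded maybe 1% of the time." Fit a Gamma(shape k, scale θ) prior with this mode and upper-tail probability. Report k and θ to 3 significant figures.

Gamma(k,θ) with k>1 has mode (k−1)θ, so θ = 4.79/(k−1).
Need P(X < 11.3) = 0.99 with θ tied to k this way. Start at k = 2, θ = 4.79: P(X<11.3) ≈ 0.683.
Too low — raise k to concentrate. Iterating converges to k ≈ 7.45.
Then θ = 4.79/(7.45−1) ≈ 0.742.

k ≈ 7.45, θ ≈ 0.742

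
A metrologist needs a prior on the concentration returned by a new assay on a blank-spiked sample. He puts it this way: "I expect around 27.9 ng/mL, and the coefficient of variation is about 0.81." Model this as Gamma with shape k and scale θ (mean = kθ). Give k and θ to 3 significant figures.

k ≈ 1.52, θ ≈ 18.3

For Gamma(k, scale θ): mean = kθ, variance = kθ², so CV = 1/√k.
CV = 0.81, hence k = 1/CV² = 1.52.
Then θ = mean/k = 27.9/1.52 = 18.3.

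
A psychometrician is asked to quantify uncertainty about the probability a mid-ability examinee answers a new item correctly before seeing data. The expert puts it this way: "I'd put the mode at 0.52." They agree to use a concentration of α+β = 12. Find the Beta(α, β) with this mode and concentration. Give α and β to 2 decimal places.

α = 6.20, β = 5.80

For α,β > 1 the Beta mode is (α−1)/(α+β−2). With α+β = 12, the mode is (α−1)/10.
Set (α−1)/10 = 0.52 → α = 1 + 0.52·10 = 6.20.
β = 12 − α = 5.80.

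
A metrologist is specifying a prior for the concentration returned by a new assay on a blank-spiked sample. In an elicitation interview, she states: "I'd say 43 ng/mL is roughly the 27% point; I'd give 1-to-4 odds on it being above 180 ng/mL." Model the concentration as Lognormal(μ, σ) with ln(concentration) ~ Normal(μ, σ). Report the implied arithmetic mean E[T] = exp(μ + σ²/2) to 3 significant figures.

E[T] ≈ 128 ng/mL

If T ~ Lognormal(μ,σ) then ln T ~ Normal(μ,σ), so the p-quantile of ln T is μ + z_p·σ.
ln(43) = 3.761 and ln(180) = 5.193; z_{0.27} = -0.6128, z_{0.8} = 0.8416.
σ = (5.193 − 3.761)/(0.8416 − (-0.6128)) = 0.984.
μ = 3.761 − (-0.6128)·0.984 = 4.364.
E[T] = exp(μ + σ²/2) = exp(4.364 + 0.4845) = 128 ng/mL.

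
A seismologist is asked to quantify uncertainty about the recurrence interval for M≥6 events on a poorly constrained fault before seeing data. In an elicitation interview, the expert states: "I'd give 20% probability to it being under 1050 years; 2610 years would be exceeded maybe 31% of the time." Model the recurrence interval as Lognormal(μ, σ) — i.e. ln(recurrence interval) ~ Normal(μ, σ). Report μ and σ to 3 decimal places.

μ ≈ 7.530, σ ≈ 0.681

If T ~ Lognormal(μ,σ) then ln T ~ Normal(μ,σ), so the p-quantile of ln T is μ + z_p·σ.
ln(1050) = 6.957 and ln(2610) = 7.867; z_{0.2} = -0.8416, z_{0.69} = 0.4959.
σ = (7.867 − 6.957)/(0.4959 − (-0.8416)) = 0.681.
μ = 6.957 − (-0.8416)·0.681 = 7.530.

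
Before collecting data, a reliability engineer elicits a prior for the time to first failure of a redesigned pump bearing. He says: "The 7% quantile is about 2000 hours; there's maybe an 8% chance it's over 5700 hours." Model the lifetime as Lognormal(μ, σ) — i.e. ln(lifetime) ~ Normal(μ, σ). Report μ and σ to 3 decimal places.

If T ~ Lognormal(μ,σ) then ln T ~ Normal(μ,σ), so the p-quantile of ln T is μ + z_p·σ.
ln(2000) = 7.601 and ln(5700) = 8.648; z_{0.07} = -1.476, z_{0.92} = 1.405.
σ = (8.648 − 7.601)/(1.405 − (-1.476)) = 0.364.
μ = 7.601 − (-1.476)·0.364 = 8.137.

μ ≈ 8.137, σ ≈ 0.364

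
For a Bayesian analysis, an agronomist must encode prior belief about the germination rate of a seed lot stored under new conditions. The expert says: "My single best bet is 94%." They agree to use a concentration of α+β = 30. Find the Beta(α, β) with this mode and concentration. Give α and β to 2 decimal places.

For α,β > 1 the Beta mode is (α−1)/(α+β−2). With α+β = 30, the mode is (α−1)/28.
Set (α−1)/28 = 0.94 → α = 1 + 0.94·28 = 27.32.
β = 30 − α = 2.68.

α = 27.32, β = 2.68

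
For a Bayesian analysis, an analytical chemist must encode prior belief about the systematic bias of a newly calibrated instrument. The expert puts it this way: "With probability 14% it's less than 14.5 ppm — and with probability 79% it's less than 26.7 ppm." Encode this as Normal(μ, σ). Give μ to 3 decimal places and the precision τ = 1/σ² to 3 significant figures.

For Normal(μ,σ), the p-quantile is μ + z_p·σ. Here z_{0.14} = -1.08, z_{0.79} = 0.8064.
So 14.5 = μ − 1.08σ and 26.7 = μ + 0.8064σ.
Subtracting: σ = (26.7 − 14.5)/(0.8064 − (-1.08)) = 6.466.
Then μ = 14.5 − (-1.08)·6.466 = 21.486.
Precision τ = 1/σ² = 1/6.466² = 0.0239.

μ = 21.486, τ = 0.0239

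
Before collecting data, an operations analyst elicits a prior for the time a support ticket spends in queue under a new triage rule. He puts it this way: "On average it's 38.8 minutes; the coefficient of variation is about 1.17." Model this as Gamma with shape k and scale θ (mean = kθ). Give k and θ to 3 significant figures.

For Gamma(k, scale θ): mean = kθ, variance = kθ², so CV = 1/√k.
CV = 1.17, hence k = 1/CV² = 0.731.
Then θ = mean/k = 38.8/0.731 = 53.1.

k ≈ 0.731, θ ≈ 53.1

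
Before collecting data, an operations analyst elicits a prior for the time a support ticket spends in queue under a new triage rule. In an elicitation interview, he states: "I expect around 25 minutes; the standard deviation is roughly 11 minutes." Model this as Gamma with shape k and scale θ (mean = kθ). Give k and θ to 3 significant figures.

k ≈ 5.17, θ ≈ 4.84

For Gamma(k, scale θ): mean = kθ, variance = kθ², so CV = 1/√k.
CV = SD/mean = 11/25 = 0.44, hence k = 1/CV² = 5.17.
Then θ = mean/k = 25/5.17 = 4.84.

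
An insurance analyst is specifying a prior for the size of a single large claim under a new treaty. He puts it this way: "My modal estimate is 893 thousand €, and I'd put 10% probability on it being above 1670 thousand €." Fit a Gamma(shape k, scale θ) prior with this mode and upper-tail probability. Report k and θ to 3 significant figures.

Gamma(k,θ) with k>1 has mode (k−1)θ, so θ = 893/(k−1).
Need P(X < 1670) = 0.9 with θ tied to k this way. Start at k = 2, θ = 893: P(X<1670) ≈ 0.558.
Too low — raise k to concentrate. Iterating converges to k ≈ 5.87.
Then θ = 893/(5.87−1) ≈ 183.

k ≈ 5.87, θ ≈ 183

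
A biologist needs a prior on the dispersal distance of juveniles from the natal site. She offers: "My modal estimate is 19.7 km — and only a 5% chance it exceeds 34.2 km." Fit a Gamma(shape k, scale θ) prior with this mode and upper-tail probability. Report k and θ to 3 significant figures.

Gamma(k,θ) with k>1 has mode (k−1)θ, so θ = 19.7/(k−1).
Need P(X < 34.2) = 0.95 with θ tied to k this way. Start at k = 2, θ = 19.7: P(X<34.2) ≈ 0.518.
Too low — raise k to concentrate. Iterating converges to k ≈ 10.2.
Then θ = 19.7/(10.2−1) ≈ 2.15.

k ≈ 10.2, θ ≈ 2.15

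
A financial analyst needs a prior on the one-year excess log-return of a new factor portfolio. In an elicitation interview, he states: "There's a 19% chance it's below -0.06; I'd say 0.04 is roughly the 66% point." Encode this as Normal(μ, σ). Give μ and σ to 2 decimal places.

For Normal(μ,σ), the p-quantile is μ + z_p·σ. Here z_{0.19} = -0.8779, z_{0.66} = 0.4125.
So -0.06 = μ − 0.8779σ and 0.04 = μ + 0.4125σ.
Subtracting: σ = (0.04 − -0.06)/(0.4125 − (-0.8779)) = 0.08.
Then μ = -0.06 − (-0.8779)·0.08 = 0.01.

μ = 0.01, σ = 0.08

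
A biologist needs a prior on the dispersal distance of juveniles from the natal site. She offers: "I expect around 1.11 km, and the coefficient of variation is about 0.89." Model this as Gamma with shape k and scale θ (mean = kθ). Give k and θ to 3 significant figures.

k ≈ 1.26, θ ≈ 0.879

For Gamma(k, scale θ): mean = kθ, variance = kθ², so CV = 1/√k.
CV = 0.89, hence k = 1/CV² = 1.26.
Then θ = mean/k = 1.11/1.26 = 0.879.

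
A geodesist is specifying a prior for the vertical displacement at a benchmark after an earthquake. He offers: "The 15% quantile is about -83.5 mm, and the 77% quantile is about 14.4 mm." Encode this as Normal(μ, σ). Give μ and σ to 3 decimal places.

μ = -26.345, σ = 55.146

The p-quantile of Normal(μ,σ) is μ + z_p·σ, with z_{0.15} = -1.036 and z_{0.77} = 0.7388.
Eliminate σ: μ = (z₂·x₁ − z₁·x₂)/(z₂ − z₁) = (0.7388·-83.5 − (-1.036)·14.4)/1.775 = -26.345.
Then σ = (x₂ − x₁)/(z₂ − z₁) = (14.4 − -83.5)/1.775 = 55.146.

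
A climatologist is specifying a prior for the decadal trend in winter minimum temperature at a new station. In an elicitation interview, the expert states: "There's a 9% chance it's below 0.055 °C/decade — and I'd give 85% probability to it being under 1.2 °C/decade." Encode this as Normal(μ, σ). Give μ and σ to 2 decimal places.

For Normal(μ,σ), the p-quantile is μ + z_p·σ. Here z_{0.09} = -1.341, z_{0.85} = 1.036.
So 0.055 = μ − 1.341σ and 1.2 = μ + 1.036σ.
Subtracting: σ = (1.2 − 0.055)/(1.036 − (-1.341)) = 0.48.
Then μ = 0.055 − (-1.341)·0.48 = 0.70.

μ = 0.70, σ = 0.48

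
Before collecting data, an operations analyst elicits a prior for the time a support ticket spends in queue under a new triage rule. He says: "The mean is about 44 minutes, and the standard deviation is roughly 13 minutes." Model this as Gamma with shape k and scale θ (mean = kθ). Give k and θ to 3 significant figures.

For Gamma(k, scale θ): mean = kθ, variance = kθ², so CV = 1/√k.
CV = SD/mean = 13/44 = 0.2955, hence k = 1/CV² = 11.5.
Then θ = mean/k = 44/11.5 = 3.84.

k ≈ 11.5, θ ≈ 3.84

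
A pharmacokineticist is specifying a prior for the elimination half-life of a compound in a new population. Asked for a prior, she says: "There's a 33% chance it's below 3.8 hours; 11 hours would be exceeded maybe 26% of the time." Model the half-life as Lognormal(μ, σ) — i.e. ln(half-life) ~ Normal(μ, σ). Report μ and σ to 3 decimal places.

μ ≈ 1.767, σ ≈ 0.981

If T ~ Lognormal(μ,σ) then ln T ~ Normal(μ,σ), so the p-quantile of ln T is μ + z_p·σ.
ln(3.8) = 1.335 and ln(11) = 2.398; z_{0.33} = -0.4399, z_{0.74} = 0.6433.
σ = (2.398 − 1.335)/(0.6433 − (-0.4399)) = 0.981.
μ = 1.335 − (-0.4399)·0.981 = 1.767.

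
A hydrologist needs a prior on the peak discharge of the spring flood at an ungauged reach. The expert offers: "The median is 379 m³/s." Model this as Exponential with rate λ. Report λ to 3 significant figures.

λ ≈ 0.00183

Exponential median = ln 2 / λ, so λ = ln 2 / 379.0 = 0.00183.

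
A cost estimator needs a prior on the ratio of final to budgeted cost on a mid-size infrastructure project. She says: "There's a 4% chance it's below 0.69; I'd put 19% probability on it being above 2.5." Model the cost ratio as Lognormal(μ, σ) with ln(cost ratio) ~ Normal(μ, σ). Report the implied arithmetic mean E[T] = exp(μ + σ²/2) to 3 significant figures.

E[T] ≈ 1.83

If T ~ Lognormal(μ,σ) then ln T ~ Normal(μ,σ), so the p-quantile of ln T is μ + z_p·σ.
ln(0.69) = -0.3711 and ln(2.5) = 0.9163; z_{0.04} = -1.751, z_{0.81} = 0.8779.
σ = (0.9163 − -0.3711)/(0.8779 − (-1.751)) = 0.490.
μ = -0.3711 − (-1.751)·0.490 = 0.486.
E[T] = exp(μ + σ²/2) = exp(0.486 + 0.1199) = 1.83.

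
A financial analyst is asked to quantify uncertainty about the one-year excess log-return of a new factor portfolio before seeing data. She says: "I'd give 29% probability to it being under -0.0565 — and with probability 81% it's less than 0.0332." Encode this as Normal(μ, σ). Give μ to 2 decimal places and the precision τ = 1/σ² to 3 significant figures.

μ = -0.02, τ = 255

For Normal(μ,σ), the p-quantile is μ + z_p·σ. Here z_{0.29} = -0.5534, z_{0.81} = 0.8779.
So -0.0565 = μ − 0.5534σ and 0.0332 = μ + 0.8779σ.
Subtracting: σ = (0.0332 − -0.0565)/(0.8779 − (-0.5534)) = 0.06.
Then μ = -0.0565 − (-0.5534)·0.06 = -0.02.
Precision τ = 1/σ² = 1/0.06267² = 255.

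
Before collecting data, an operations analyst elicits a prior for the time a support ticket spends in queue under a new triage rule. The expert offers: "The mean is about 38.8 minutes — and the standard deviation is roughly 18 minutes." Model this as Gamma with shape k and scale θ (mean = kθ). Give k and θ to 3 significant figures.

For Gamma(k, scale θ): mean = kθ, variance = kθ², so CV = 1/√k.
CV = SD/mean = 18/38.8 = 0.4639, hence k = 1/CV² = 4.65.
Then θ = mean/k = 38.8/4.65 = 8.35.

k ≈ 4.65, θ ≈ 8.35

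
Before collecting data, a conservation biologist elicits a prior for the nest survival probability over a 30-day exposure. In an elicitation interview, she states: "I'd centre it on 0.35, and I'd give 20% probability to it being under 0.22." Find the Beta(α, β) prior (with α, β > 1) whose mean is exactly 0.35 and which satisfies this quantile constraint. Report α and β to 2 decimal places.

α ≈ 3.46, β ≈ 6.43

With mean 0.35 fixed, write α = 0.35s, β = 0.65s where s = α+β.
Need P(θ < 0.22) = 0.2 under Beta(0.35s, 0.65s). Normal approximation: (q−m)/√(m(1−m)/s) ≈ z_{0.2} = -0.842, so s ≈ 0.35·0.65·(-0.842)²/(0.22−0.35)² = 9.5.
At s = 9.5: P(θ<0.22) ≈ 0.205. Adjusting to match 0.2 gives s ≈ 9.89.
So α = 0.35·9.89 ≈ 3.46, β = 0.65·9.89 ≈ 6.43.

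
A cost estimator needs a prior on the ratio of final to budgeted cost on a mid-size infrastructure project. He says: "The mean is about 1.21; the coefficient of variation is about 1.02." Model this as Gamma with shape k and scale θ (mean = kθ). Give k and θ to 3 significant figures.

For Gamma(k, scale θ): mean = kθ, variance = kθ², so CV = 1/√k.
CV = 1.02, hence k = 1/CV² = 0.961.
Then θ = mean/k = 1.21/0.961 = 1.26.

k ≈ 0.961, θ ≈ 1.26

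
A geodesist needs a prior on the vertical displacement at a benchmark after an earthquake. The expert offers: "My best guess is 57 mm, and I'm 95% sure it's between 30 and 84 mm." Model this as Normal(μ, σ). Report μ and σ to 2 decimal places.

μ = 57.00, σ = 13.78

A symmetric 95% interval runs μ ± z·σ with z = 1.96.
Half-width = 27, so σ = 27/1.96 = 13.78.
μ is the stated best guess, 57.00.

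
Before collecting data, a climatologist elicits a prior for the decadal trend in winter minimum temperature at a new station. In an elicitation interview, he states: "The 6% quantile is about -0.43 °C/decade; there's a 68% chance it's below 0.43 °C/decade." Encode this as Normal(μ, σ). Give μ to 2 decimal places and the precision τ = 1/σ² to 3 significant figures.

The p-quantile of Normal(μ,σ) is μ + z_p·σ, with z_{0.06} = -1.555 and z_{0.68} = 0.4677.
Eliminate σ: μ = (z₂·x₁ − z₁·x₂)/(z₂ − z₁) = (0.4677·-0.43 − (-1.555)·0.43)/2.022 = 0.23.
Then σ = (x₂ − x₁)/(z₂ − z₁) = (0.43 − -0.43)/2.022 = 0.43.
Precision τ = 1/σ² = 1/0.4252² = 5.53.

μ = 0.23, τ = 5.53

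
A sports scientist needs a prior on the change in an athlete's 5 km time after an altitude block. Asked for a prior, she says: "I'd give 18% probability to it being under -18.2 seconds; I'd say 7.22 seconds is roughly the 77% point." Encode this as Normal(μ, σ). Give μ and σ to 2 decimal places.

μ = -4.13, σ = 15.37

The p-quantile of Normal(μ,σ) is μ + z_p·σ, with z_{0.18} = -0.9154 and z_{0.77} = 0.7388.
Eliminate σ: μ = (z₂·x₁ − z₁·x₂)/(z₂ − z₁) = (0.7388·-18.2 − (-0.9154)·7.22)/1.654 = -4.13.
Then σ = (x₂ − x₁)/(z₂ − z₁) = (7.22 − -18.2)/1.654 = 15.37.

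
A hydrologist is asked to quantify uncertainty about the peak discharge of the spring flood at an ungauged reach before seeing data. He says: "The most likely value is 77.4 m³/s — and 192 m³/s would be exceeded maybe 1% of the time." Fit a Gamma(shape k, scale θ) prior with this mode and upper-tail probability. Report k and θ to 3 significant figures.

Gamma(k,θ) with k>1 has mode (k−1)θ, so θ = 77.4/(k−1).
Need P(X < 192) = 0.99 with θ tied to k this way. Start at k = 2, θ = 77.4: P(X<192) ≈ 0.709.
Too low — raise k to concentrate. Iterating converges to k ≈ 6.7.
Then θ = 77.4/(6.7−1) ≈ 13.6.

k ≈ 6.7, θ ≈ 13.6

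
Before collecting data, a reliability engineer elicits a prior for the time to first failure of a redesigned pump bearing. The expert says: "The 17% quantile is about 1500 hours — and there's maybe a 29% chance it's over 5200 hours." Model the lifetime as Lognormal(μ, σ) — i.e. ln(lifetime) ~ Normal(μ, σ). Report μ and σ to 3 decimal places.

If T ~ Lognormal(μ,σ) then ln T ~ Normal(μ,σ), so the p-quantile of ln T is μ + z_p·σ.
ln(1500) = 7.313 and ln(5200) = 8.556; z_{0.17} = -0.9542, z_{0.71} = 0.5534.
σ = (8.556 − 7.313)/(0.5534 − (-0.9542)) = 0.825.
μ = 7.313 − (-0.9542)·0.825 = 8.100.

μ ≈ 8.100, σ ≈ 0.825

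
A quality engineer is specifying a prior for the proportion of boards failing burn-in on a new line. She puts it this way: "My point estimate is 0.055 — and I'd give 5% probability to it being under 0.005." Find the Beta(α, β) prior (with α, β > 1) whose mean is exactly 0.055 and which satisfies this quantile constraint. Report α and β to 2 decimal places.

With mean 0.055 fixed, write α = 0.055s, β = 0.945s where s = α+β.
Need P(θ < 0.005) = 0.05 under Beta(0.055s, 0.945s). Normal approximation: (q−m)/√(m(1−m)/s) ≈ z_{0.05} = -1.64, so s ≈ 0.055·0.945·(-1.64)²/(0.005−0.055)² = 56.2.
At s = 56.2: P(θ<0.005) ≈ 0.002. Adjusting to match 0.05 gives s ≈ 23.05.
So α = 0.055·23.05 ≈ 1.27, β = 0.945·23.05 ≈ 21.78.

α ≈ 1.27, β ≈ 21.78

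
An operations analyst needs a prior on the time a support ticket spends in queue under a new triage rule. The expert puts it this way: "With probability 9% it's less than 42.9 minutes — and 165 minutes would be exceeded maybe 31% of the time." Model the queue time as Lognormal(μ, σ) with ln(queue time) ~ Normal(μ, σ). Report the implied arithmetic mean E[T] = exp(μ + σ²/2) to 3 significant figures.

E[T] ≈ 150 minutes

If T ~ Lognormal(μ,σ) then ln T ~ Normal(μ,σ), so the p-quantile of ln T is μ + z_p·σ.
ln(42.9) = 3.759 and ln(165) = 5.106; z_{0.09} = -1.341, z_{0.69} = 0.4959.
σ = (5.106 − 3.759)/(0.4959 − (-1.341)) = 0.733.
μ = 3.759 − (-1.341)·0.733 = 4.742.
E[T] = exp(μ + σ²/2) = exp(4.742 + 0.2690) = 150 minutes.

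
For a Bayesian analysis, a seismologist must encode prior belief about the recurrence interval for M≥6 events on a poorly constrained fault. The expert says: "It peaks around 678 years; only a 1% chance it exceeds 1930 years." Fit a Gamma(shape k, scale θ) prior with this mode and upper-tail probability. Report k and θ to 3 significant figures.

Gamma(k,θ) with k>1 has mode (k−1)θ, so θ = 678/(k−1).
Need P(X < 1930) = 0.99 with θ tied to k this way. Start at k = 2, θ = 678: P(X<1930) ≈ 0.777.
Too low — raise k to concentrate. Iterating converges to k ≈ 5.17.
Then θ = 678/(5.17−1) ≈ 163.

k ≈ 5.17, θ ≈ 163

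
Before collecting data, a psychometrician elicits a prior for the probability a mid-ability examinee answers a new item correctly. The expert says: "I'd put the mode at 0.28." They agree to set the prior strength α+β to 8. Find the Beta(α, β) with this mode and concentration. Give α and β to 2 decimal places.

For α,β > 1 the Beta mode is (α−1)/(α+β−2). With α+β = 8, the mode is (α−1)/6.
Set (α−1)/6 = 0.28 → α = 1 + 0.28·6 = 2.68.
β = 8 − α = 5.32.

α = 2.68, β = 5.32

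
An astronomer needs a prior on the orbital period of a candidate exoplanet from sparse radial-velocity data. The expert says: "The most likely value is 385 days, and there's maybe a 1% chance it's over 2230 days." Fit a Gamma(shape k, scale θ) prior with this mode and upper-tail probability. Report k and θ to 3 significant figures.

k ≈ 2.21, θ ≈ 317

Gamma(k,θ) with k>1 has mode (k−1)θ, so θ = 385/(k−1).
Need P(X < 2230) = 0.99 with θ tied to k this way. Start at k = 2, θ = 385: P(X<2230) ≈ 0.979.
Too low — raise k to concentrate. Iterating converges to k ≈ 2.21.
Then θ = 385/(2.21−1) ≈ 317.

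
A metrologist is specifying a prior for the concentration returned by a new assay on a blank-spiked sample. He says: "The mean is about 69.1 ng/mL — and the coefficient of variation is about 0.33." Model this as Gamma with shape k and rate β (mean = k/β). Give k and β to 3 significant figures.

k ≈ 9.18, β ≈ 0.133

For Gamma(k, rate β): mean = k/β, variance = k/β², so CV = 1/√k.
CV = 0.33, hence k = 1/CV² = 9.18.
Then β = k/mean = 9.18/69.1 = 0.133.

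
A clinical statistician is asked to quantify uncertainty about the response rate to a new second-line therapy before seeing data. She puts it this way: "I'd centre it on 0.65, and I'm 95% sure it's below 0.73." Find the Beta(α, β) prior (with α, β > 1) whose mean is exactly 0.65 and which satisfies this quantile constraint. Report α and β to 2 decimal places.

With mean 0.65 fixed, write α = 0.65s, β = 0.35s where s = α+β.
Need P(θ < 0.73) = 0.95 under Beta(0.65s, 0.35s). Normal approximation: (q−m)/√(m(1−m)/s) ≈ z_{0.95} = 1.64, so s ≈ 0.65·0.35·(1.64)²/(0.73−0.65)² = 96.2.
At s = 96.2: P(θ<0.73) ≈ 0.955. Adjusting to match 0.95 gives s ≈ 90.83.
So α = 0.65·90.83 ≈ 59.04, β = 0.35·90.83 ≈ 31.79.

α ≈ 59.04, β ≈ 31.79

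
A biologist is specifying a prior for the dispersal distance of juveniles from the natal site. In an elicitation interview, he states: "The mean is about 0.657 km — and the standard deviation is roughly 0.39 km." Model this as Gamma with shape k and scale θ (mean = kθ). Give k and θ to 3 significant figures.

k ≈ 2.84, θ ≈ 0.232

For Gamma(k, scale θ): mean = kθ, variance = kθ², so CV = 1/√k.
CV = SD/mean = 0.39/0.657 = 0.5936, hence k = 1/CV² = 2.84.
Then θ = mean/k = 0.657/2.84 = 0.232.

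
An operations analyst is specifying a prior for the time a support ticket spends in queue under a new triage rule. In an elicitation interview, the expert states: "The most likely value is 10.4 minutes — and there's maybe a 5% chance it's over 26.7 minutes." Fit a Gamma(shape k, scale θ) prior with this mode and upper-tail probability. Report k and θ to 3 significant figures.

k ≈ 4.05, θ ≈ 3.42

Gamma(k,θ) with k>1 has mode (k−1)θ, so θ = 10.4/(k−1).
Need P(X < 26.7) = 0.95 with θ tied to k this way. Start at k = 2, θ = 10.4: P(X<26.7) ≈ 0.726.
Too low — raise k to concentrate. Iterating converges to k ≈ 4.05.
Then θ = 10.4/(4.05−1) ≈ 3.42.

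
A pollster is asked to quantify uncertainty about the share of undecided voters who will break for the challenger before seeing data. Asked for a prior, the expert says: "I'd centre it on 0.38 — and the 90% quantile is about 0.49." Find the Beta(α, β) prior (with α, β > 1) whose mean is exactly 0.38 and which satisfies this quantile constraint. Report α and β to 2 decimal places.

α ≈ 12.37, β ≈ 20.18

With mean 0.38 fixed, write α = 0.38s, β = 0.62s where s = α+β.
Need P(θ < 0.49) = 0.9 under Beta(0.38s, 0.62s). Normal approximation: (q−m)/√(m(1−m)/s) ≈ z_{0.9} = 1.28, so s ≈ 0.38·0.62·(1.28)²/(0.49−0.38)² = 32.0.
At s = 32.0: P(θ<0.49) ≈ 0.898. Adjusting to match 0.9 gives s ≈ 32.55.
So α = 0.38·32.55 ≈ 12.37, β = 0.62·32.55 ≈ 20.18.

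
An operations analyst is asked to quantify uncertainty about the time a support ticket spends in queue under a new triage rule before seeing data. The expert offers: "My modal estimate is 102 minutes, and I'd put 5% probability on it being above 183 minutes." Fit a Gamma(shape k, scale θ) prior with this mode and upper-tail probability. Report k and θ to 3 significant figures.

Gamma(k,θ) with k>1 has mode (k−1)θ, so θ = 102/(k−1).
Need P(X < 183) = 0.95 with θ tied to k this way. Start at k = 2, θ = 102: P(X<183) ≈ 0.535.
Too low — raise k to concentrate. Iterating converges to k ≈ 9.16.
Then θ = 102/(9.16−1) ≈ 12.5.

k ≈ 9.16, θ ≈ 12.5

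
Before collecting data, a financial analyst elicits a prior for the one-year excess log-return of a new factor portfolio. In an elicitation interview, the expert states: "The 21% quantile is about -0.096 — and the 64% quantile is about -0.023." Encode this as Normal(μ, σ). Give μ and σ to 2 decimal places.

For Normal(μ,σ), the p-quantile is μ + z_p·σ. Here z_{0.21} = -0.8064, z_{0.64} = 0.3585.
So -0.096 = μ − 0.8064σ and -0.023 = μ + 0.3585σ.
Subtracting: σ = (-0.023 − -0.096)/(0.3585 − (-0.8064)) = 0.06.
Then μ = -0.096 − (-0.8064)·0.06 = -0.05.

μ = -0.05, σ = 0.06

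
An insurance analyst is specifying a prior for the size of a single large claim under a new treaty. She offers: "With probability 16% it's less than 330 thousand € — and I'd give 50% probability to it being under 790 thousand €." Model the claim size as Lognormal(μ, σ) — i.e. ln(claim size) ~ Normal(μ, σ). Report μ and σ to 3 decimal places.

If T ~ Lognormal(μ,σ) then ln T ~ Normal(μ,σ), so the p-quantile of ln T is μ + z_p·σ.
ln(330) = 5.799 and ln(790) = 6.672; z_{0.16} = -0.9945, z_{0.5} = 0.
σ = (6.672 − 5.799)/(0 − (-0.9945)) = 0.878.
μ = 5.799 − (-0.9945)·0.878 = 6.672.

μ ≈ 6.672, σ ≈ 0.878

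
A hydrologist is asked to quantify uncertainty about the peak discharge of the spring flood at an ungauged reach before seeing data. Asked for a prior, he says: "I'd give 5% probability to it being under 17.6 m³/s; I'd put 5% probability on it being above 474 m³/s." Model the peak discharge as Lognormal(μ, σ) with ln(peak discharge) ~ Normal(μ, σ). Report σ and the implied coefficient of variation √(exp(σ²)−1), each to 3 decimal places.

If T ~ Lognormal(μ,σ) then ln T ~ Normal(μ,σ), so the p-quantile of ln T is μ + z_p·σ.
ln(17.6) = 2.868 and ln(474) = 6.161; z_{0.05} = -1.645, z_{0.95} = 1.645.
σ = (6.161 − 2.868)/(1.645 − (-1.645)) = 1.001.
μ = 2.868 − (-1.645)·1.001 = 4.515.
CV = √(exp(σ²)−1) = √(exp(1.0022)−1) = 1.313.

σ ≈ 1.001, CV ≈ 1.313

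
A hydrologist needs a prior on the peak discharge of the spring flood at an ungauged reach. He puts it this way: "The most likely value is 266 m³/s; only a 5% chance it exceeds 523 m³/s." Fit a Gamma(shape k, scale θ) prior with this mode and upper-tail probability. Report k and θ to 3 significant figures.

Gamma(k,θ) with k>1 has mode (k−1)θ, so θ = 266/(k−1).
Need P(X < 523) = 0.95 with θ tied to k this way. Start at k = 2, θ = 266: P(X<523) ≈ 0.585.
Too low — raise k to concentrate. Iterating converges to k ≈ 7.07.
Then θ = 266/(7.07−1) ≈ 43.8.

k ≈ 7.07, θ ≈ 43.8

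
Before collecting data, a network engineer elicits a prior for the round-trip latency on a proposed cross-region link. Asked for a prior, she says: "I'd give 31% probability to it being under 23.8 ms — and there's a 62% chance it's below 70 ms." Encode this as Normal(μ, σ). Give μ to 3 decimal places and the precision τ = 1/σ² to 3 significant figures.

The p-quantile of Normal(μ,σ) is μ + z_p·σ, with z_{0.31} = -0.4959 and z_{0.62} = 0.3055.
Eliminate σ: μ = (z₂·x₁ − z₁·x₂)/(z₂ − z₁) = (0.3055·23.8 − (-0.4959)·70)/0.8013 = 52.388.
Then σ = (x₂ − x₁)/(z₂ − z₁) = (70 − 23.8)/0.8013 = 57.654.
Precision τ = 1/σ² = 1/57.65² = 0.000301.

μ = 52.388, τ = 0.000301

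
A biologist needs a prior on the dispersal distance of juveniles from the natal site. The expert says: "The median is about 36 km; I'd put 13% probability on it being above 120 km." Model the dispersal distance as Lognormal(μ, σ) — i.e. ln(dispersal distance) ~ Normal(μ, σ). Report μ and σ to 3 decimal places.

If T ~ Lognormal(μ,σ) then ln T ~ Normal(μ,σ), so the p-quantile of ln T is μ + z_p·σ.
ln(36) = 3.584 and ln(120) = 4.787; z_{0.5} = 0, z_{0.87} = 1.126.
σ = (4.787 − 3.584)/(1.126 − (0)) = 1.069.
μ = 3.584 − (0)·1.069 = 3.584.

μ ≈ 3.584, σ ≈ 1.069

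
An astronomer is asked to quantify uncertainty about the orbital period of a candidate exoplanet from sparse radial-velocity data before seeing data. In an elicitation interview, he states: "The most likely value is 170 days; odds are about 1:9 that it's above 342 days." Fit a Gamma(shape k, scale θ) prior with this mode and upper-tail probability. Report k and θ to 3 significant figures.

Gamma(k,θ) with k>1 has mode (k−1)θ, so θ = 170/(k−1).
Need P(X < 342) = 0.9 with θ tied to k this way. Start at k = 2, θ = 170: P(X<342) ≈ 0.597.
Too low — raise k to concentrate. Iterating converges to k ≈ 4.93.
Then θ = 170/(4.93−1) ≈ 43.3.

k ≈ 4.93, θ ≈ 43.3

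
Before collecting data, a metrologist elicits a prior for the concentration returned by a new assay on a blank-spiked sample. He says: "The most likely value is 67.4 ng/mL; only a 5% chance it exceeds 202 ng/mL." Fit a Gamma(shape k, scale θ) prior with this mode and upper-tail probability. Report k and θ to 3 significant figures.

Gamma(k,θ) with k>1 has mode (k−1)θ, so θ = 67.4/(k−1).
Need P(X < 202) = 0.95 with θ tied to k this way. Start at k = 2, θ = 67.4: P(X<202) ≈ 0.800.
Too low — raise k to concentrate. Iterating converges to k ≈ 3.2.
Then θ = 67.4/(3.2−1) ≈ 30.6.

k ≈ 3.2, θ ≈ 30.6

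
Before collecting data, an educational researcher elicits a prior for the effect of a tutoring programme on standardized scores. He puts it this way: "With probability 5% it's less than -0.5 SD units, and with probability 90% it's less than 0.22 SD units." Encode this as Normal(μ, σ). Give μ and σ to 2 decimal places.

The p-quantile of Normal(μ,σ) is μ + z_p·σ, with z_{0.05} = -1.645 and z_{0.9} = 1.282.
Eliminate σ: μ = (z₂·x₁ − z₁·x₂)/(z₂ − z₁) = (1.282·-0.5 − (-1.645)·0.22)/2.926 = -0.10.
Then σ = (x₂ − x₁)/(z₂ − z₁) = (0.22 − -0.5)/2.926 = 0.25.

μ = -0.10, σ = 0.25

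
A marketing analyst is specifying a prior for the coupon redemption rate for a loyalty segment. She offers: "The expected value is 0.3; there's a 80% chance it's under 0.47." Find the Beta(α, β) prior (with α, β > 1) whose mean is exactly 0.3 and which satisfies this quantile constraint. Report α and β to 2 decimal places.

With mean 0.3 fixed, write α = 0.3s, β = 0.7s where s = α+β.
Need P(θ < 0.47) = 0.8 under Beta(0.3s, 0.7s). Normal approximation: (q−m)/√(m(1−m)/s) ≈ z_{0.8} = 0.842, so s ≈ 0.3·0.7·(0.842)²/(0.47−0.3)² = 5.1.
At s = 5.1: P(θ<0.47) ≈ 0.810. Adjusting to match 0.8 gives s ≈ 4.62.
So α = 0.3·4.62 ≈ 1.39, β = 0.7·4.62 ≈ 3.24.

α ≈ 1.39, β ≈ 3.24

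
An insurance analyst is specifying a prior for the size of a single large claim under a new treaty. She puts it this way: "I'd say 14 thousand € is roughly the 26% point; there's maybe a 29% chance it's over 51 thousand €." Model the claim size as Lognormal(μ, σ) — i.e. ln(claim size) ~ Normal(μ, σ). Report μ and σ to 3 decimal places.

μ ≈ 3.334, σ ≈ 1.080

If T ~ Lognormal(μ,σ) then ln T ~ Normal(μ,σ), so the p-quantile of ln T is μ + z_p·σ.
ln(14) = 2.639 and ln(51) = 3.932; z_{0.26} = -0.6433, z_{0.71} = 0.5534.
σ = (3.932 − 2.639)/(0.5534 − (-0.6433)) = 1.080.
μ = 2.639 − (-0.6433)·1.080 = 3.334.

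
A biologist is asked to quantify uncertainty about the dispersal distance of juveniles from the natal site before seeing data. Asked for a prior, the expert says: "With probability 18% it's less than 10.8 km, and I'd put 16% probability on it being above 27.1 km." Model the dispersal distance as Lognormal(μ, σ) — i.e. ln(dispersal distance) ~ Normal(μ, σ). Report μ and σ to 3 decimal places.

If T ~ Lognormal(μ,σ) then ln T ~ Normal(μ,σ), so the p-quantile of ln T is μ + z_p·σ.
ln(10.8) = 2.38 and ln(27.1) = 3.3; z_{0.18} = -0.9154, z_{0.84} = 0.9945.
σ = (3.3 − 2.38)/(0.9945 − (-0.9154)) = 0.482.
μ = 2.38 − (-0.9154)·0.482 = 2.820.

μ ≈ 2.820, σ ≈ 0.482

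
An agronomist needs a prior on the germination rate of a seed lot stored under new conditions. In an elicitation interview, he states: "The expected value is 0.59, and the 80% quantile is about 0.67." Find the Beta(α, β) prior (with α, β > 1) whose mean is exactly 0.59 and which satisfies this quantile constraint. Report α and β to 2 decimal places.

α ≈ 16.09, β ≈ 11.18

With mean 0.59 fixed, write α = 0.59s, β = 0.41s where s = α+β.
Need P(θ < 0.67) = 0.8 under Beta(0.59s, 0.41s). Normal approximation: (q−m)/√(m(1−m)/s) ≈ z_{0.8} = 0.842, so s ≈ 0.59·0.41·(0.842)²/(0.67−0.59)² = 26.8.
At s = 26.8: P(θ<0.67) ≈ 0.798. Adjusting to match 0.8 gives s ≈ 27.28.
So α = 0.59·27.28 ≈ 16.09, β = 0.41·27.28 ≈ 11.18.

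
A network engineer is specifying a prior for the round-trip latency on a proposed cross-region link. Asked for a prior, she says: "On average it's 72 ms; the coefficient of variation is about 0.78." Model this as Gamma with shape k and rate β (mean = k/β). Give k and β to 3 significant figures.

k ≈ 1.64, β ≈ 0.0228

For Gamma(k, rate β): mean = k/β, variance = k/β², so CV = 1/√k.
CV = 0.78, hence k = 1/CV² = 1.64.
Then β = k/mean = 1.64/72 = 0.0228.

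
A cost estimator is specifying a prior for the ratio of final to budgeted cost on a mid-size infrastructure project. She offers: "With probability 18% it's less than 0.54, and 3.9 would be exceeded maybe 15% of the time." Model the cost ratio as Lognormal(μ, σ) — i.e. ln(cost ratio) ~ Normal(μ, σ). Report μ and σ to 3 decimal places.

μ ≈ 0.311, σ ≈ 1.013

If T ~ Lognormal(μ,σ) then ln T ~ Normal(μ,σ), so the p-quantile of ln T is μ + z_p·σ.
ln(0.54) = -0.6162 and ln(3.9) = 1.361; z_{0.18} = -0.9154, z_{0.85} = 1.036.
σ = (1.361 − -0.6162)/(1.036 − (-0.9154)) = 1.013.
μ = -0.6162 − (-0.9154)·1.013 = 0.311.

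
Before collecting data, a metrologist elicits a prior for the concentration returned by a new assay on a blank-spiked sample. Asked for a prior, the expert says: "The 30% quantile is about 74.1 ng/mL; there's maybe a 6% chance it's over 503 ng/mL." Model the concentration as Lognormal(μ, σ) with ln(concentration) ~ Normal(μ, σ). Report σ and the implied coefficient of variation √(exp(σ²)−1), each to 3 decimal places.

If T ~ Lognormal(μ,σ) then ln T ~ Normal(μ,σ), so the p-quantile of ln T is μ + z_p·σ.
ln(74.1) = 4.305 and ln(503) = 6.221; z_{0.3} = -0.5244, z_{0.94} = 1.555.
σ = (6.221 − 4.305)/(1.555 − (-0.5244)) = 0.921.
μ = 4.305 − (-0.5244)·0.921 = 4.788.
CV = √(exp(σ²)−1) = √(exp(0.8485)−1) = 1.156.

σ ≈ 0.921, CV ≈ 1.156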